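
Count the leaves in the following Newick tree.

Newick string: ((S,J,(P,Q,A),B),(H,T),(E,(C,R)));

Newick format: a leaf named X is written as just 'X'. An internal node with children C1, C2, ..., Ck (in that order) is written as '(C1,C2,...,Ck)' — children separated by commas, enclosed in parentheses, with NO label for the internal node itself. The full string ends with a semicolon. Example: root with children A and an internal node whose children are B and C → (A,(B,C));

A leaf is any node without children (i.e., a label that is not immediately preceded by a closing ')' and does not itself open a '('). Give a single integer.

Answer: 11

Derivation:
Newick: ((S,J,(P,Q,A),B),(H,T),(E,(C,R)));
Scan left-to-right; a leaf is any maximal label run not followed by '(':
  pos 2: leaf 'S' → count = 1
  pos 4: leaf 'J' → count = 2
  pos 7: leaf 'P' → count = 3
  pos 9: leaf 'Q' → count = 4
  pos 11: leaf 'A' → count = 5
  pos 14: leaf 'B' → count = 6
  pos 18: leaf 'H' → count = 7
  pos 20: leaf 'T' → count = 8
  pos 24: leaf 'E' → count = 9
  pos 27: leaf 'C' → count = 10
  pos 29: leaf 'R' → count = 11
Total leaves: 11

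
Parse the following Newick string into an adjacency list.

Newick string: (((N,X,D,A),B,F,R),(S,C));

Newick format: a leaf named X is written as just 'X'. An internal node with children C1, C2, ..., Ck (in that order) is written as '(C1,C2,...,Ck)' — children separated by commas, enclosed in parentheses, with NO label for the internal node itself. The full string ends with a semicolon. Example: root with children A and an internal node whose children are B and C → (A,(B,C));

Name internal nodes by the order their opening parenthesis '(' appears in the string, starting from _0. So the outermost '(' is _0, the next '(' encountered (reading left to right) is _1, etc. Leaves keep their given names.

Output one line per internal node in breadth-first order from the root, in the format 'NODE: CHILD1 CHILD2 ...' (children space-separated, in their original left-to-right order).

Input: (((N,X,D,A),B,F,R),(S,C));
Scanning left-to-right, naming '(' by encounter order:
  pos 0: '(' -> open internal node _0 (depth 1)
  pos 1: '(' -> open internal node _1 (depth 2)
  pos 2: '(' -> open internal node _2 (depth 3)
  pos 10: ')' -> close internal node _2 (now at depth 2)
  pos 17: ')' -> close internal node _1 (now at depth 1)
  pos 19: '(' -> open internal node _3 (depth 2)
  pos 23: ')' -> close internal node _3 (now at depth 1)
  pos 24: ')' -> close internal node _0 (now at depth 0)
Total internal nodes: 4
BFS adjacency from root:
  _0: _1 _3
  _1: _2 B F R
  _3: S C
  _2: N X D A

Answer: _0: _1 _3
_1: _2 B F R
_3: S C
_2: N X D A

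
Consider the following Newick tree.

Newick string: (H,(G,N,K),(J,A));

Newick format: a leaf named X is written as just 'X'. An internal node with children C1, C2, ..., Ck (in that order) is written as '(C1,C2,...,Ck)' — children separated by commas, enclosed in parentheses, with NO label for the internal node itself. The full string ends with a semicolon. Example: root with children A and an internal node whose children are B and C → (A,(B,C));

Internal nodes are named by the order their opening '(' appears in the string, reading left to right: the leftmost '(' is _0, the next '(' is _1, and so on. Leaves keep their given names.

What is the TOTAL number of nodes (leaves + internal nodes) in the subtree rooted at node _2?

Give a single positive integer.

Answer: 3

Derivation:
Newick: (H,(G,N,K),(J,A));
Locate _2: it is the '(' at position 11 (the 3rd '(' reading left to right).
Query: subtree rooted at _2
_2: subtree_size = 1 + 2
  J: subtree_size = 1 + 0
  A: subtree_size = 1 + 0
Total subtree size of _2: 3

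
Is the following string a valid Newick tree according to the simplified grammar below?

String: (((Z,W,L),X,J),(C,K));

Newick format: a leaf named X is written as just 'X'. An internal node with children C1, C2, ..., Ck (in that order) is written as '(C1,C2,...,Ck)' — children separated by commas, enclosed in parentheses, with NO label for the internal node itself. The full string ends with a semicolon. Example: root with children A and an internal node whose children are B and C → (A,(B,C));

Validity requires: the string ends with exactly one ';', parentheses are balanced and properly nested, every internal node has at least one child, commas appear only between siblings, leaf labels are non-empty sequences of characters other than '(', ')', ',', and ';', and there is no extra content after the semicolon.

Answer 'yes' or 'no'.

Input: (((Z,W,L),X,J),(C,K));
Paren balance: 4 '(' vs 4 ')' OK
Ends with single ';': True
Full parse: OK
Valid: True

Answer: yes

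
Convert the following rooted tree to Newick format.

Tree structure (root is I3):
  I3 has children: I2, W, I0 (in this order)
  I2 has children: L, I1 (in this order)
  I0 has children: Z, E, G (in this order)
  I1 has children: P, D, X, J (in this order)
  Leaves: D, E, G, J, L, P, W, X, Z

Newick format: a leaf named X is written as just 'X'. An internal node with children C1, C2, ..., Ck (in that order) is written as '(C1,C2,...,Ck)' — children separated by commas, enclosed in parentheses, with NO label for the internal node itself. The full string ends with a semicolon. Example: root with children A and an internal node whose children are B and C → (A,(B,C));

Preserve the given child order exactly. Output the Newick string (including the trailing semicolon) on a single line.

Answer: ((L,(P,D,X,J)),W,(Z,E,G));

Derivation:
internal I3 with children ['I2', 'W', 'I0']
  internal I2 with children ['L', 'I1']
    leaf 'L' → 'L'
    internal I1 with children ['P', 'D', 'X', 'J']
      leaf 'P' → 'P'
      leaf 'D' → 'D'
      leaf 'X' → 'X'
      leaf 'J' → 'J'
    → '(P,D,X,J)'
  → '(L,(P,D,X,J))'
  leaf 'W' → 'W'
  internal I0 with children ['Z', 'E', 'G']
    leaf 'Z' → 'Z'
    leaf 'E' → 'E'
    leaf 'G' → 'G'
  → '(Z,E,G)'
→ '((L,(P,D,X,J)),W,(Z,E,G))'
Final: ((L,(P,D,X,J)),W,(Z,E,G));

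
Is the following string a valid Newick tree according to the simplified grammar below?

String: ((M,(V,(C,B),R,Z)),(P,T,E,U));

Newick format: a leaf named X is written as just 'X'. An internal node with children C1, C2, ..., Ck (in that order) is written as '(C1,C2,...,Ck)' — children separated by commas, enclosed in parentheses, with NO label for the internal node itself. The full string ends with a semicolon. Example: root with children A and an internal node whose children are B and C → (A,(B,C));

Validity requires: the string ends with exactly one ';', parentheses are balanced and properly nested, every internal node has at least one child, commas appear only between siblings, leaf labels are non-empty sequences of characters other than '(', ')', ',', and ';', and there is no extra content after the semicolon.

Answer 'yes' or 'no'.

Input: ((M,(V,(C,B),R,Z)),(P,T,E,U));
Paren balance: 5 '(' vs 5 ')' OK
Ends with single ';': True
Full parse: OK
Valid: True

Answer: yes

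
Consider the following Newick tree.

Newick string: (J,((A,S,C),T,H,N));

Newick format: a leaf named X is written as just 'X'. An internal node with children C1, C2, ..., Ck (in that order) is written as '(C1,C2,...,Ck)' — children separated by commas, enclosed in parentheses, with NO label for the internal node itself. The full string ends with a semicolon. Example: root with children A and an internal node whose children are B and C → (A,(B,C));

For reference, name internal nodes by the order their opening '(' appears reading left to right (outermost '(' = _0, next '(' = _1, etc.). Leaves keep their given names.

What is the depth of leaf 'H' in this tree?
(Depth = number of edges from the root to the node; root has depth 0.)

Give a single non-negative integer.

Newick: (J,((A,S,C),T,H,N));
Naming internals by '(' encounter order: outermost '(' = _0, next = _1, ...
Query node: H
Path from root: _0 -> _1 -> H
Depth of H: 2 (number of edges from root)

Answer: 2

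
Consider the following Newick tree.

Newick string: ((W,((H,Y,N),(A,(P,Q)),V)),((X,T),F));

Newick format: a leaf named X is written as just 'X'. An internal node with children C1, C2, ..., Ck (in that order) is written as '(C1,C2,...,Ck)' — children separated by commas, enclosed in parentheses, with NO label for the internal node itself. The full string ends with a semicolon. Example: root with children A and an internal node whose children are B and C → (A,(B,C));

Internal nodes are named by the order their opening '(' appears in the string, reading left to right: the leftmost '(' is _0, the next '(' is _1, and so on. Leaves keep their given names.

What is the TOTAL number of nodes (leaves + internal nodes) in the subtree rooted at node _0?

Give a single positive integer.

Newick: ((W,((H,Y,N),(A,(P,Q)),V)),((X,T),F));
Locate _0: it is the '(' at position 0 (the 1st '(' reading left to right).
Query: subtree rooted at _0
_0: subtree_size = 1 + 18
  _1: subtree_size = 1 + 12
    W: subtree_size = 1 + 0
    _2: subtree_size = 1 + 10
      _3: subtree_size = 1 + 3
        H: subtree_size = 1 + 0
        Y: subtree_size = 1 + 0
        N: subtree_size = 1 + 0
      _4: subtree_size = 1 + 4
        A: subtree_size = 1 + 0
        _5: subtree_size = 1 + 2
          P: subtree_size = 1 + 0
          Q: subtree_size = 1 + 0
      V: subtree_size = 1 + 0
  _6: subtree_size = 1 + 4
    _7: subtree_size = 1 + 2
      X: subtree_size = 1 + 0
      T: subtree_size = 1 + 0
    F: subtree_size = 1 + 0
Total subtree size of _0: 19

Answer: 19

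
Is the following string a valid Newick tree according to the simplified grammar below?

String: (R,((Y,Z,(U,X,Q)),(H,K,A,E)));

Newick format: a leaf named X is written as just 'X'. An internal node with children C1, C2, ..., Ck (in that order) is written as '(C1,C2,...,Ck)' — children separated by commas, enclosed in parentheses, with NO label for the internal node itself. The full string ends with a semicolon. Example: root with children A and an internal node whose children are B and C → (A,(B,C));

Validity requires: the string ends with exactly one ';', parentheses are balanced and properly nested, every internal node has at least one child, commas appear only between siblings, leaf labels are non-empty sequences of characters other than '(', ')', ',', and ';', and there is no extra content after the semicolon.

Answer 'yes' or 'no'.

Answer: yes

Derivation:
Input: (R,((Y,Z,(U,X,Q)),(H,K,A,E)));
Paren balance: 5 '(' vs 5 ')' OK
Ends with single ';': True
Full parse: OK
Valid: True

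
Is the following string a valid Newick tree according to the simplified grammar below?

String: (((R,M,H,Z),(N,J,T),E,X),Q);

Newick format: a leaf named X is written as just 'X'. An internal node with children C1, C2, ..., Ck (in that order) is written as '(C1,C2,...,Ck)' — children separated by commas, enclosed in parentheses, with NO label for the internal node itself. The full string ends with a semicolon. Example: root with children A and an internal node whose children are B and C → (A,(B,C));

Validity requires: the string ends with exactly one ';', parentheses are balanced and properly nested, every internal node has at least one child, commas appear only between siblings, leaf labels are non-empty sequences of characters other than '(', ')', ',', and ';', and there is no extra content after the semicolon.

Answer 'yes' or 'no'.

Answer: yes

Derivation:
Input: (((R,M,H,Z),(N,J,T),E,X),Q);
Paren balance: 4 '(' vs 4 ')' OK
Ends with single ';': True
Full parse: OK
Valid: True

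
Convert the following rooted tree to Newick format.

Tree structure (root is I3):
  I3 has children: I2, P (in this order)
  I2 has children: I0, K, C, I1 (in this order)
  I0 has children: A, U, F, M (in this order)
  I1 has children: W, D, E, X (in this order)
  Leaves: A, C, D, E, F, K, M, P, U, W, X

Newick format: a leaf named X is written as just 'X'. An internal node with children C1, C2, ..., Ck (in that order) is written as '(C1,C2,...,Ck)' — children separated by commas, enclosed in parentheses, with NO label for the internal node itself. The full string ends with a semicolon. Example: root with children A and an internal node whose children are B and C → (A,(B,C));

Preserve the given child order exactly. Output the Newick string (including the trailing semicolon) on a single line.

Answer: (((A,U,F,M),K,C,(W,D,E,X)),P);

Derivation:
internal I3 with children ['I2', 'P']
  internal I2 with children ['I0', 'K', 'C', 'I1']
    internal I0 with children ['A', 'U', 'F', 'M']
      leaf 'A' → 'A'
      leaf 'U' → 'U'
      leaf 'F' → 'F'
      leaf 'M' → 'M'
    → '(A,U,F,M)'
    leaf 'K' → 'K'
    leaf 'C' → 'C'
    internal I1 with children ['W', 'D', 'E', 'X']
      leaf 'W' → 'W'
      leaf 'D' → 'D'
      leaf 'E' → 'E'
      leaf 'X' → 'X'
    → '(W,D,E,X)'
  → '((A,U,F,M),K,C,(W,D,E,X))'
  leaf 'P' → 'P'
→ '(((A,U,F,M),K,C,(W,D,E,X)),P)'
Final: (((A,U,F,M),K,C,(W,D,E,X)),P);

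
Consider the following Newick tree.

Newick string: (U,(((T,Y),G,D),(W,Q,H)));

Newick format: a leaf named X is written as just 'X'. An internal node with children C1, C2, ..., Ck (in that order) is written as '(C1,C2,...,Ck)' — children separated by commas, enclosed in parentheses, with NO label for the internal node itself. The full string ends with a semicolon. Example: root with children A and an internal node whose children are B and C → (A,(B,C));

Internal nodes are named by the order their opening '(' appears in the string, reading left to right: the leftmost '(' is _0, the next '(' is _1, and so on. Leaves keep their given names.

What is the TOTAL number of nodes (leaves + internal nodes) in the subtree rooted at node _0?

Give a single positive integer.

Answer: 13

Derivation:
Newick: (U,(((T,Y),G,D),(W,Q,H)));
Locate _0: it is the '(' at position 0 (the 1st '(' reading left to right).
Query: subtree rooted at _0
_0: subtree_size = 1 + 12
  U: subtree_size = 1 + 0
  _1: subtree_size = 1 + 10
    _2: subtree_size = 1 + 5
      _3: subtree_size = 1 + 2
        T: subtree_size = 1 + 0
        Y: subtree_size = 1 + 0
      G: subtree_size = 1 + 0
      D: subtree_size = 1 + 0
    _4: subtree_size = 1 + 3
      W: subtree_size = 1 + 0
      Q: subtree_size = 1 + 0
      H: subtree_size = 1 + 0
Total subtree size of _0: 13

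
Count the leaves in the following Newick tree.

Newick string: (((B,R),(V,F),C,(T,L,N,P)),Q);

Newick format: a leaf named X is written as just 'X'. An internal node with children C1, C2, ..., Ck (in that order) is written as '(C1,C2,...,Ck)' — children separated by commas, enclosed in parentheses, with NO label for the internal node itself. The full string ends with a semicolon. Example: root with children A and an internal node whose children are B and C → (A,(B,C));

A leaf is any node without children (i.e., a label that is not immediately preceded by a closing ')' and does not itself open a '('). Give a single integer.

Newick: (((B,R),(V,F),C,(T,L,N,P)),Q);
Scan left-to-right; a leaf is any maximal label run not followed by '(':
  pos 3: leaf 'B' → count = 1
  pos 5: leaf 'R' → count = 2
  pos 9: leaf 'V' → count = 3
  pos 11: leaf 'F' → count = 4
  pos 14: leaf 'C' → count = 5
  pos 17: leaf 'T' → count = 6
  pos 19: leaf 'L' → count = 7
  pos 21: leaf 'N' → count = 8
  pos 23: leaf 'P' → count = 9
  pos 27: leaf 'Q' → count = 10
Total leaves: 10

Answer: 10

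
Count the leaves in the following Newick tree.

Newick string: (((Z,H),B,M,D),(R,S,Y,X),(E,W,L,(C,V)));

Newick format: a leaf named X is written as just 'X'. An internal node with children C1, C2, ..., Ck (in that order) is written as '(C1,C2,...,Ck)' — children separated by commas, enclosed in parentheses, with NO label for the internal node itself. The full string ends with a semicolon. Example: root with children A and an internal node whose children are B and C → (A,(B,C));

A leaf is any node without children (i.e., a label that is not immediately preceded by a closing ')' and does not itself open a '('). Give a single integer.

Answer: 14

Derivation:
Newick: (((Z,H),B,M,D),(R,S,Y,X),(E,W,L,(C,V)));
Scan left-to-right; a leaf is any maximal label run not followed by '(':
  pos 3: leaf 'Z' → count = 1
  pos 5: leaf 'H' → count = 2
  pos 8: leaf 'B' → count = 3
  pos 10: leaf 'M' → count = 4
  pos 12: leaf 'D' → count = 5
  pos 16: leaf 'R' → count = 6
  pos 18: leaf 'S' → count = 7
  pos 20: leaf 'Y' → count = 8
  pos 22: leaf 'X' → count = 9
  pos 26: leaf 'E' → count = 10
  pos 28: leaf 'W' → count = 11
  pos 30: leaf 'L' → count = 12
  pos 33: leaf 'C' → count = 13
  pos 35: leaf 'V' → count = 14
Total leaves: 14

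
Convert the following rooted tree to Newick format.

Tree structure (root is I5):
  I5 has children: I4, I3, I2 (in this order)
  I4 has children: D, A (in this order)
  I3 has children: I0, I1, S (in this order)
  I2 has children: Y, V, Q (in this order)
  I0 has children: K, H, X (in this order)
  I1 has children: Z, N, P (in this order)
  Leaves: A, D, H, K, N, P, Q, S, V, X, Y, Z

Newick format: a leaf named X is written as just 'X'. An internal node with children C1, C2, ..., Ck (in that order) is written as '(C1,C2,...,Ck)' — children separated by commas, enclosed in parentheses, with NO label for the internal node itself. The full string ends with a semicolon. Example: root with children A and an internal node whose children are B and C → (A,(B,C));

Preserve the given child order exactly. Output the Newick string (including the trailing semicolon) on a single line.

Answer: ((D,A),((K,H,X),(Z,N,P),S),(Y,V,Q));

Derivation:
internal I5 with children ['I4', 'I3', 'I2']
  internal I4 with children ['D', 'A']
    leaf 'D' → 'D'
    leaf 'A' → 'A'
  → '(D,A)'
  internal I3 with children ['I0', 'I1', 'S']
    internal I0 with children ['K', 'H', 'X']
      leaf 'K' → 'K'
      leaf 'H' → 'H'
      leaf 'X' → 'X'
    → '(K,H,X)'
    internal I1 with children ['Z', 'N', 'P']
      leaf 'Z' → 'Z'
      leaf 'N' → 'N'
      leaf 'P' → 'P'
    → '(Z,N,P)'
    leaf 'S' → 'S'
  → '((K,H,X),(Z,N,P),S)'
  internal I2 with children ['Y', 'V', 'Q']
    leaf 'Y' → 'Y'
    leaf 'V' → 'V'
    leaf 'Q' → 'Q'
  → '(Y,V,Q)'
→ '((D,A),((K,H,X),(Z,N,P),S),(Y,V,Q))'
Final: ((D,A),((K,H,X),(Z,N,P),S),(Y,V,Q));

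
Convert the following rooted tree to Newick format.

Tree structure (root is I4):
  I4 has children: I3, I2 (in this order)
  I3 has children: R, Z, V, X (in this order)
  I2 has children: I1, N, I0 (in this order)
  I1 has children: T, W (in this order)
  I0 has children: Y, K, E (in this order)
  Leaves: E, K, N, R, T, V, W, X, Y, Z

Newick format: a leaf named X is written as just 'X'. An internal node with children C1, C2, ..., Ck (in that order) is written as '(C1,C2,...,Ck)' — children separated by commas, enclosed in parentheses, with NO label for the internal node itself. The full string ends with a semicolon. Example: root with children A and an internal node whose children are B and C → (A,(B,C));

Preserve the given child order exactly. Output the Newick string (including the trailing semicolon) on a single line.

internal I4 with children ['I3', 'I2']
  internal I3 with children ['R', 'Z', 'V', 'X']
    leaf 'R' → 'R'
    leaf 'Z' → 'Z'
    leaf 'V' → 'V'
    leaf 'X' → 'X'
  → '(R,Z,V,X)'
  internal I2 with children ['I1', 'N', 'I0']
    internal I1 with children ['T', 'W']
      leaf 'T' → 'T'
      leaf 'W' → 'W'
    → '(T,W)'
    leaf 'N' → 'N'
    internal I0 with children ['Y', 'K', 'E']
      leaf 'Y' → 'Y'
      leaf 'K' → 'K'
      leaf 'E' → 'E'
    → '(Y,K,E)'
  → '((T,W),N,(Y,K,E))'
→ '((R,Z,V,X),((T,W),N,(Y,K,E)))'
Final: ((R,Z,V,X),((T,W),N,(Y,K,E)));

Answer: ((R,Z,V,X),((T,W),N,(Y,K,E)));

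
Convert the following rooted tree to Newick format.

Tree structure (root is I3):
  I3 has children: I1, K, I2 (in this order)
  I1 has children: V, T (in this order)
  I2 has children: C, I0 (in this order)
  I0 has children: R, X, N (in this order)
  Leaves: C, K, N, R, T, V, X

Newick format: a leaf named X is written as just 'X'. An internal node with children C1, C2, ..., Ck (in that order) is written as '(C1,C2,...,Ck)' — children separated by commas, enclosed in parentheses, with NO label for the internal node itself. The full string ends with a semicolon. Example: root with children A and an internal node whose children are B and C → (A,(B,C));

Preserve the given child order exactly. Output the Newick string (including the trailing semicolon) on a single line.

internal I3 with children ['I1', 'K', 'I2']
  internal I1 with children ['V', 'T']
    leaf 'V' → 'V'
    leaf 'T' → 'T'
  → '(V,T)'
  leaf 'K' → 'K'
  internal I2 with children ['C', 'I0']
    leaf 'C' → 'C'
    internal I0 with children ['R', 'X', 'N']
      leaf 'R' → 'R'
      leaf 'X' → 'X'
      leaf 'N' → 'N'
    → '(R,X,N)'
  → '(C,(R,X,N))'
→ '((V,T),K,(C,(R,X,N)))'
Final: ((V,T),K,(C,(R,X,N)));

Answer: ((V,T),K,(C,(R,X,N)));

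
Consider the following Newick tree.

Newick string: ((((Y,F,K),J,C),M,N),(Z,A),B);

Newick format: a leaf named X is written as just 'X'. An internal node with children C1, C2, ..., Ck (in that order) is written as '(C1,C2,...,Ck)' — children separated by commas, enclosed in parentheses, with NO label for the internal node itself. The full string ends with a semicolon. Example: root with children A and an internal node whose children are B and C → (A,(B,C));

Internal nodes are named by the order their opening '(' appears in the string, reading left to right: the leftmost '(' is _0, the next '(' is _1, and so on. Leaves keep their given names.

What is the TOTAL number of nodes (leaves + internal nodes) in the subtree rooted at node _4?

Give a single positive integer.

Answer: 3

Derivation:
Newick: ((((Y,F,K),J,C),M,N),(Z,A),B);
Locate _4: it is the '(' at position 21 (the 5th '(' reading left to right).
Query: subtree rooted at _4
_4: subtree_size = 1 + 2
  Z: subtree_size = 1 + 0
  A: subtree_size = 1 + 0
Total subtree size of _4: 3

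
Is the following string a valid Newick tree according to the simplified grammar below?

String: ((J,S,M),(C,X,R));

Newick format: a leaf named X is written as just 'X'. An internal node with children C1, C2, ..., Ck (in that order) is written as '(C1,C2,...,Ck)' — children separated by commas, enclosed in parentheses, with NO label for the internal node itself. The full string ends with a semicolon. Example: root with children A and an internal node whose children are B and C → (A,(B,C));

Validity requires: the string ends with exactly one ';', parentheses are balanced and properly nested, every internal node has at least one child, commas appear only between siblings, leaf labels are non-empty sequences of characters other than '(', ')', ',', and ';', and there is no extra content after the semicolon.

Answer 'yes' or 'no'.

Answer: yes

Derivation:
Input: ((J,S,M),(C,X,R));
Paren balance: 3 '(' vs 3 ')' OK
Ends with single ';': True
Full parse: OK
Valid: True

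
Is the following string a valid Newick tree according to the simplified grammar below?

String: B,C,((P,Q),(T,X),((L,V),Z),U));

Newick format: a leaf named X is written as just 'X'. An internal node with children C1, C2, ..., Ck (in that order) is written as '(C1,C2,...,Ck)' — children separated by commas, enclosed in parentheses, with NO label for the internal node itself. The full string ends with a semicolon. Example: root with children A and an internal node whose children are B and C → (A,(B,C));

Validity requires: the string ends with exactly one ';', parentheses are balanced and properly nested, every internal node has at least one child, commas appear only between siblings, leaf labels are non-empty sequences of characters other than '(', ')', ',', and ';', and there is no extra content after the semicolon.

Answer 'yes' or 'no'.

Input: B,C,((P,Q),(T,X),((L,V),Z),U));
Paren balance: 5 '(' vs 6 ')' MISMATCH
Ends with single ';': True
Full parse: FAILS (extra content after tree at pos 1)
Valid: False

Answer: no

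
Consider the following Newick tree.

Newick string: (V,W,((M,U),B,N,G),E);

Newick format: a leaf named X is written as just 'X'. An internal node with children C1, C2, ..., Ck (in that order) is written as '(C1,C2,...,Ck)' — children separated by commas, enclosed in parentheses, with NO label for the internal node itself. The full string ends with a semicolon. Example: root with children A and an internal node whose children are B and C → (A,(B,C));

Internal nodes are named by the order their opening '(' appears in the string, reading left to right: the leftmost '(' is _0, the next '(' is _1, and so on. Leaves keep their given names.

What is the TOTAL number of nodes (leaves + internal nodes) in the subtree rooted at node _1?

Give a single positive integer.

Answer: 7

Derivation:
Newick: (V,W,((M,U),B,N,G),E);
Locate _1: it is the '(' at position 5 (the 2nd '(' reading left to right).
Query: subtree rooted at _1
_1: subtree_size = 1 + 6
  _2: subtree_size = 1 + 2
    M: subtree_size = 1 + 0
    U: subtree_size = 1 + 0
  B: subtree_size = 1 + 0
  N: subtree_size = 1 + 0
  G: subtree_size = 1 + 0
Total subtree size of _1: 7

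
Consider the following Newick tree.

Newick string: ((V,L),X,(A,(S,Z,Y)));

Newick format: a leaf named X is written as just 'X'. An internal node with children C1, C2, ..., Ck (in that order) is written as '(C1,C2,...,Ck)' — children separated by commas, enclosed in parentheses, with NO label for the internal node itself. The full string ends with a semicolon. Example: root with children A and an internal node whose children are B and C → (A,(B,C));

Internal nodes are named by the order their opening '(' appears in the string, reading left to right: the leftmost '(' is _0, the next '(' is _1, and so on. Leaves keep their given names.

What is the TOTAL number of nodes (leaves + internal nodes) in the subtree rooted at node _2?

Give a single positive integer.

Answer: 6

Derivation:
Newick: ((V,L),X,(A,(S,Z,Y)));
Locate _2: it is the '(' at position 9 (the 3rd '(' reading left to right).
Query: subtree rooted at _2
_2: subtree_size = 1 + 5
  A: subtree_size = 1 + 0
  _3: subtree_size = 1 + 3
    S: subtree_size = 1 + 0
    Z: subtree_size = 1 + 0
    Y: subtree_size = 1 + 0
Total subtree size of _2: 6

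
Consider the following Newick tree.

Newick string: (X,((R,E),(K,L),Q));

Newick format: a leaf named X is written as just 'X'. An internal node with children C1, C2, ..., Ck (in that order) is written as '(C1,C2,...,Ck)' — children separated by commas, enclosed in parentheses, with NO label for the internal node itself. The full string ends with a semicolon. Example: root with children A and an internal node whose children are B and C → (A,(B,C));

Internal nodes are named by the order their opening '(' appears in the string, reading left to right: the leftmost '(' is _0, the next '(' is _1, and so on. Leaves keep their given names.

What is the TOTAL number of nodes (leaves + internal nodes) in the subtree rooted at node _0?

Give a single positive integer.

Newick: (X,((R,E),(K,L),Q));
Locate _0: it is the '(' at position 0 (the 1st '(' reading left to right).
Query: subtree rooted at _0
_0: subtree_size = 1 + 9
  X: subtree_size = 1 + 0
  _1: subtree_size = 1 + 7
    _2: subtree_size = 1 + 2
      R: subtree_size = 1 + 0
      E: subtree_size = 1 + 0
    _3: subtree_size = 1 + 2
      K: subtree_size = 1 + 0
      L: subtree_size = 1 + 0
    Q: subtree_size = 1 + 0
Total subtree size of _0: 10

Answer: 10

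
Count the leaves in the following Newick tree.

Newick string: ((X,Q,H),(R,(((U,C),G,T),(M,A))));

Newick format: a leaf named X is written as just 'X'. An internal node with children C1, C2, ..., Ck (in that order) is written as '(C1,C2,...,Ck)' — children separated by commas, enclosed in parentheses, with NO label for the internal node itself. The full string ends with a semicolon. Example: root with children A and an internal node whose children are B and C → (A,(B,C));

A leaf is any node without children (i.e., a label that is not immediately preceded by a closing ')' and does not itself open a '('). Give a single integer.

Answer: 10

Derivation:
Newick: ((X,Q,H),(R,(((U,C),G,T),(M,A))));
Scan left-to-right; a leaf is any maximal label run not followed by '(':
  pos 2: leaf 'X' → count = 1
  pos 4: leaf 'Q' → count = 2
  pos 6: leaf 'H' → count = 3
  pos 10: leaf 'R' → count = 4
  pos 15: leaf 'U' → count = 5
  pos 17: leaf 'C' → count = 6
  pos 20: leaf 'G' → count = 7
  pos 22: leaf 'T' → count = 8
  pos 26: leaf 'M' → count = 9
  pos 28: leaf 'A' → count = 10
Total leaves: 10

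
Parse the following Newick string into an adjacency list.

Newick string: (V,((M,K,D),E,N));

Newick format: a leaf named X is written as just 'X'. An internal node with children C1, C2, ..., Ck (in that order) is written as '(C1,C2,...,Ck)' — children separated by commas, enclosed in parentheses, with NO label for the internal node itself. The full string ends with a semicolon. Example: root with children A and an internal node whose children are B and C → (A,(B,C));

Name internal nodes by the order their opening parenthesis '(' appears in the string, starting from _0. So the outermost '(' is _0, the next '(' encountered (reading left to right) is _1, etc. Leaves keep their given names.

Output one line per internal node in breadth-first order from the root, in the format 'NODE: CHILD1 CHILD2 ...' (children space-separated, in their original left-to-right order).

Input: (V,((M,K,D),E,N));
Scanning left-to-right, naming '(' by encounter order:
  pos 0: '(' -> open internal node _0 (depth 1)
  pos 3: '(' -> open internal node _1 (depth 2)
  pos 4: '(' -> open internal node _2 (depth 3)
  pos 10: ')' -> close internal node _2 (now at depth 2)
  pos 15: ')' -> close internal node _1 (now at depth 1)
  pos 16: ')' -> close internal node _0 (now at depth 0)
Total internal nodes: 3
BFS adjacency from root:
  _0: V _1
  _1: _2 E N
  _2: M K D

Answer: _0: V _1
_1: _2 E N
_2: M K D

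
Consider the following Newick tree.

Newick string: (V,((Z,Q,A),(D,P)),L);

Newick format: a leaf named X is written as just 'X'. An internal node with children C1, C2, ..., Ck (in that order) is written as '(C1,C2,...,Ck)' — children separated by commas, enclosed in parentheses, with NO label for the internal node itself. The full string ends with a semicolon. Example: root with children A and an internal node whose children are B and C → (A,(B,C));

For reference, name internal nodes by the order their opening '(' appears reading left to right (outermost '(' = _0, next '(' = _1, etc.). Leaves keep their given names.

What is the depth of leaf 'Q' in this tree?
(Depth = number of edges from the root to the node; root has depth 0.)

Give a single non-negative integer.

Answer: 3

Derivation:
Newick: (V,((Z,Q,A),(D,P)),L);
Naming internals by '(' encounter order: outermost '(' = _0, next = _1, ...
Query node: Q
Path from root: _0 -> _1 -> _2 -> Q
Depth of Q: 3 (number of edges from root)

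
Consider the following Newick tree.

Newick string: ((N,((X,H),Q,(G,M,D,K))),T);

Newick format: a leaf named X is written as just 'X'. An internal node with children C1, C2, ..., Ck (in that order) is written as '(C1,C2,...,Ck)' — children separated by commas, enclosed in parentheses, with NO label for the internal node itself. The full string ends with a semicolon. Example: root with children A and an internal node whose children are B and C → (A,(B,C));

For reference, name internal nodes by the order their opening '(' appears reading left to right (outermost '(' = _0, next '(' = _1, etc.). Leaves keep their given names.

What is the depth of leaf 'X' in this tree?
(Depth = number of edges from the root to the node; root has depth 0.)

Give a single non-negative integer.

Newick: ((N,((X,H),Q,(G,M,D,K))),T);
Naming internals by '(' encounter order: outermost '(' = _0, next = _1, ...
Query node: X
Path from root: _0 -> _1 -> _2 -> _3 -> X
Depth of X: 4 (number of edges from root)

Answer: 4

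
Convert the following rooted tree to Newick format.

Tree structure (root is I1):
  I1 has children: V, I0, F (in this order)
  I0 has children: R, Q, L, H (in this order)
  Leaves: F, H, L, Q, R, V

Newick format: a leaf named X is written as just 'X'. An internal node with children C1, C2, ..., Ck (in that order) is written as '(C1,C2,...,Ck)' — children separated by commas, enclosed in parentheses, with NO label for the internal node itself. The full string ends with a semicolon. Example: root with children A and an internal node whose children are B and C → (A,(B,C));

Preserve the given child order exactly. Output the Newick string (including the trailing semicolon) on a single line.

Answer: (V,(R,Q,L,H),F);

Derivation:
internal I1 with children ['V', 'I0', 'F']
  leaf 'V' → 'V'
  internal I0 with children ['R', 'Q', 'L', 'H']
    leaf 'R' → 'R'
    leaf 'Q' → 'Q'
    leaf 'L' → 'L'
    leaf 'H' → 'H'
  → '(R,Q,L,H)'
  leaf 'F' → 'F'
→ '(V,(R,Q,L,H),F)'
Final: (V,(R,Q,L,H),F);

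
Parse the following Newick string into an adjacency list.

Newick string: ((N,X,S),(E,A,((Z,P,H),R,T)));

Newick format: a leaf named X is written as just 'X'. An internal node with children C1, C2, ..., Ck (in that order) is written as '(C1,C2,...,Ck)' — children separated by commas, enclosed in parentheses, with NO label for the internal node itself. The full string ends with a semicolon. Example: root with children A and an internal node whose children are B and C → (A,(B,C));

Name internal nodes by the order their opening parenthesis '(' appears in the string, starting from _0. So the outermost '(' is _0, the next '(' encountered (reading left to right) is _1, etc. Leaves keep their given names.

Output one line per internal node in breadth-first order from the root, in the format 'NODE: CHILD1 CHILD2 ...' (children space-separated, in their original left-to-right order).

Input: ((N,X,S),(E,A,((Z,P,H),R,T)));
Scanning left-to-right, naming '(' by encounter order:
  pos 0: '(' -> open internal node _0 (depth 1)
  pos 1: '(' -> open internal node _1 (depth 2)
  pos 7: ')' -> close internal node _1 (now at depth 1)
  pos 9: '(' -> open internal node _2 (depth 2)
  pos 14: '(' -> open internal node _3 (depth 3)
  pos 15: '(' -> open internal node _4 (depth 4)
  pos 21: ')' -> close internal node _4 (now at depth 3)
  pos 26: ')' -> close internal node _3 (now at depth 2)
  pos 27: ')' -> close internal node _2 (now at depth 1)
  pos 28: ')' -> close internal node _0 (now at depth 0)
Total internal nodes: 5
BFS adjacency from root:
  _0: _1 _2
  _1: N X S
  _2: E A _3
  _3: _4 R T
  _4: Z P H

Answer: _0: _1 _2
_1: N X S
_2: E A _3
_3: _4 R T
_4: Z P H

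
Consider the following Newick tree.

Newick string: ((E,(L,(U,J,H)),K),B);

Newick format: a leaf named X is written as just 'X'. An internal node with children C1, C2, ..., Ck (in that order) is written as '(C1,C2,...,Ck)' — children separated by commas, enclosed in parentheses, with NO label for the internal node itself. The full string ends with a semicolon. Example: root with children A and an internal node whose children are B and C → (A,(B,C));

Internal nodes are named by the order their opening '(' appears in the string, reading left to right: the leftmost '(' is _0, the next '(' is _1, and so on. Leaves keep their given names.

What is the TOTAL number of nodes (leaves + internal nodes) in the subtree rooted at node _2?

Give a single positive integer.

Newick: ((E,(L,(U,J,H)),K),B);
Locate _2: it is the '(' at position 4 (the 3rd '(' reading left to right).
Query: subtree rooted at _2
_2: subtree_size = 1 + 5
  L: subtree_size = 1 + 0
  _3: subtree_size = 1 + 3
    U: subtree_size = 1 + 0
    J: subtree_size = 1 + 0
    H: subtree_size = 1 + 0
Total subtree size of _2: 6

Answer: 6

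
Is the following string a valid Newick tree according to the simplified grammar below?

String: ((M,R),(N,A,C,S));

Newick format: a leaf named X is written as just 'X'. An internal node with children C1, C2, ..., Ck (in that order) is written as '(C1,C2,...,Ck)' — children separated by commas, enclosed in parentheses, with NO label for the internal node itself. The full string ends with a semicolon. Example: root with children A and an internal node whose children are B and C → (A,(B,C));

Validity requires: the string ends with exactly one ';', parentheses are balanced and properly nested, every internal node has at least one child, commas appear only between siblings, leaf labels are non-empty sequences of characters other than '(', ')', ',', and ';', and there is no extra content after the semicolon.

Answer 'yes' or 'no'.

Answer: yes

Derivation:
Input: ((M,R),(N,A,C,S));
Paren balance: 3 '(' vs 3 ')' OK
Ends with single ';': True
Full parse: OK
Valid: True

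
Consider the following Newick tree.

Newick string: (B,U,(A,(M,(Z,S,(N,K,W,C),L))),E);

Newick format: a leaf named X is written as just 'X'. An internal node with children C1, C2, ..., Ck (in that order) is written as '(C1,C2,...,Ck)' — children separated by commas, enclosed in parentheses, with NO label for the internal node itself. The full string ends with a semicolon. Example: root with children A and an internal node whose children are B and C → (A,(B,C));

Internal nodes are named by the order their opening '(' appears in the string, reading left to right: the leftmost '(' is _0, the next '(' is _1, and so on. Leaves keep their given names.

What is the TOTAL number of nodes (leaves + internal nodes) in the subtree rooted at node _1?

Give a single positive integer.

Newick: (B,U,(A,(M,(Z,S,(N,K,W,C),L))),E);
Locate _1: it is the '(' at position 5 (the 2nd '(' reading left to right).
Query: subtree rooted at _1
_1: subtree_size = 1 + 12
  A: subtree_size = 1 + 0
  _2: subtree_size = 1 + 10
    M: subtree_size = 1 + 0
    _3: subtree_size = 1 + 8
      Z: subtree_size = 1 + 0
      S: subtree_size = 1 + 0
      _4: subtree_size = 1 + 4
        N: subtree_size = 1 + 0
        K: subtree_size = 1 + 0
        W: subtree_size = 1 + 0
        C: subtree_size = 1 + 0
      L: subtree_size = 1 + 0
Total subtree size of _1: 13

Answer: 13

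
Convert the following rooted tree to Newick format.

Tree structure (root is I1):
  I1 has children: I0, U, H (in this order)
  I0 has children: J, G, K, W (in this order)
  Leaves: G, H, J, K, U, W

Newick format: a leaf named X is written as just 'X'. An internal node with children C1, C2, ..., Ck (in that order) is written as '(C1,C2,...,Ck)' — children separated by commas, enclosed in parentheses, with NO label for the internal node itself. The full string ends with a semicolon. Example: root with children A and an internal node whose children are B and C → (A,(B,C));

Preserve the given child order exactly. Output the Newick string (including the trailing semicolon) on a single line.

internal I1 with children ['I0', 'U', 'H']
  internal I0 with children ['J', 'G', 'K', 'W']
    leaf 'J' → 'J'
    leaf 'G' → 'G'
    leaf 'K' → 'K'
    leaf 'W' → 'W'
  → '(J,G,K,W)'
  leaf 'U' → 'U'
  leaf 'H' → 'H'
→ '((J,G,K,W),U,H)'
Final: ((J,G,K,W),U,H);

Answer: ((J,G,K,W),U,H);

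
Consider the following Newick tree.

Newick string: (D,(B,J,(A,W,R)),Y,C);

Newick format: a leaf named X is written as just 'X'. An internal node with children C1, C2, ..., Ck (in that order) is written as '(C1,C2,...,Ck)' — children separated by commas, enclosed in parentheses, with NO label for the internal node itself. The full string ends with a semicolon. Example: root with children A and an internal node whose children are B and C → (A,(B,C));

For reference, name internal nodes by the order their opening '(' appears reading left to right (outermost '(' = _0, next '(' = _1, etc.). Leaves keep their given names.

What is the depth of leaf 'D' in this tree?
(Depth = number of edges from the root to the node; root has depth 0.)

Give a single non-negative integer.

Answer: 1

Derivation:
Newick: (D,(B,J,(A,W,R)),Y,C);
Naming internals by '(' encounter order: outermost '(' = _0, next = _1, ...
Query node: D
Path from root: _0 -> D
Depth of D: 1 (number of edges from root)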